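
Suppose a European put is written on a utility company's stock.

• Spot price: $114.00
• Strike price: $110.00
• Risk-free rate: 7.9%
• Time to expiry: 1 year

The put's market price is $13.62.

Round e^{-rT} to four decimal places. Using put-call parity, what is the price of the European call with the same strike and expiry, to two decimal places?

e^(−rT) = e^(−0.079·1) = 0.9240
Put-call parity: C − P = S − K·e^(−rT) = 114 − 110·0.9240 = 114 − 101.6400 = 12.3600
C = P + (C − P) = 13.62 + (12.3600) = 25.9800

$25.98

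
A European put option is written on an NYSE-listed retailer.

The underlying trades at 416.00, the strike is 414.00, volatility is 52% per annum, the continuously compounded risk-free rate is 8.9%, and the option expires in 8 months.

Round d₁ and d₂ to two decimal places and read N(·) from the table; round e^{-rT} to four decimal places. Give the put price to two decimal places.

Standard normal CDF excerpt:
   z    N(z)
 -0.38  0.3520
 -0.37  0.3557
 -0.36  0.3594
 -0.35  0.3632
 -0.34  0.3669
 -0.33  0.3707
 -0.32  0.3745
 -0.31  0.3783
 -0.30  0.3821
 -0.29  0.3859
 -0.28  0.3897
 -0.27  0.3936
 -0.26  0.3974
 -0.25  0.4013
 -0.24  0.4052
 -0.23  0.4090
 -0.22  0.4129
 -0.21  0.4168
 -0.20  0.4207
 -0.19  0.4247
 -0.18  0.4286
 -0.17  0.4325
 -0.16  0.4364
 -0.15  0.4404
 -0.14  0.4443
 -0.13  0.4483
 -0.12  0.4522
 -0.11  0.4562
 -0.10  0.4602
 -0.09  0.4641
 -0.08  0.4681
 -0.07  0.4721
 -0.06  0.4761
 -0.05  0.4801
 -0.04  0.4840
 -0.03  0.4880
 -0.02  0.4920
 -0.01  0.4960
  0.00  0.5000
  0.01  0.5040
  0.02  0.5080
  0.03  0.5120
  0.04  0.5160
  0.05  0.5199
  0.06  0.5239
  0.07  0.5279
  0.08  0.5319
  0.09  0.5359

54.89

T = 0.6667;  σ√T = 0.4246
d₁ = [ln(416/414) + (0.089 + ½·0.52²)·0.6667] / (σ√T) = (0.0048 + 0.1495) / 0.4246 = 0.3634 which rounds to 0.36
d₂ = 0.3634 − 0.4246 = -0.0612 which rounds to -0.06
exp(−rT) = exp(−0.089·0.6667) = 0.9424
N(−d₂) = N(0.06) = 0.5239;  N(−d₁) = N(-0.36) = 0.3594
P = 414·0.9424·0.5239 − 416·0.3594 = 204.4015 − 149.5104 = 54.8911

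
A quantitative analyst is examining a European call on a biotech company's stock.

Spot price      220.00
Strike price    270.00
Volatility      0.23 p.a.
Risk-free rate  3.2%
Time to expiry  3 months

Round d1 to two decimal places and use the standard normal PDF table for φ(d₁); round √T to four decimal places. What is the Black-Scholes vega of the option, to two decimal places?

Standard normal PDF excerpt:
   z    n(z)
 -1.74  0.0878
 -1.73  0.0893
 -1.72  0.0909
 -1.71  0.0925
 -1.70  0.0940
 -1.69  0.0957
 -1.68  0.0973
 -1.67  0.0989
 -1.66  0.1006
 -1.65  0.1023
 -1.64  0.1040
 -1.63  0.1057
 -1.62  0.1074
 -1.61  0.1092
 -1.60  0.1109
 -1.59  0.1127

σ√T = 0.23 × 0.5000 = 0.1150
d₁ = [ln(220/270) + (0.032 + ½·0.23²)·0.25] / (σ√T) = (-0.2048 + 0.0146) / 0.1150 = -1.6538 ≈ -1.65
√T = √0.25 = 0.5000
φ(d₁) = φ(-1.65) = 0.1023
vega = S·φ(d₁)·√T = 220·0.1023·0.5000 = 11.2530

11.25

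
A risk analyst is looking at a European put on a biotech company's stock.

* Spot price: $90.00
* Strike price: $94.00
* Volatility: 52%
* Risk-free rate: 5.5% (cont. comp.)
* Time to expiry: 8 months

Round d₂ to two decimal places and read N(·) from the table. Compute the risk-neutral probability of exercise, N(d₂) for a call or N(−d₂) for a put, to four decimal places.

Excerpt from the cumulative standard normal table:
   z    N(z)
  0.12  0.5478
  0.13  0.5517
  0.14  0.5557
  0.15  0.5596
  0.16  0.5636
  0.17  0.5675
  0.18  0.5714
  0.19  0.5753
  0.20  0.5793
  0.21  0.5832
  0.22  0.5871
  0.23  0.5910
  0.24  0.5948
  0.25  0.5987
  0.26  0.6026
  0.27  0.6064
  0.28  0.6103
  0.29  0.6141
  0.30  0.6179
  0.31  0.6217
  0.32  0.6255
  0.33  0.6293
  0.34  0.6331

σ√T = 0.52 × 0.8165 = 0.4246
d₁ = [ln(90/94) + (0.055 + ½·0.52²)·0.6667] / (σ√T) = (-0.0435 + 0.1268) / 0.4246 = 0.1962 which rounds to 0.20
d₂ = 0.1962 − 0.4246 = -0.2283 which rounds to -0.23
Risk-neutral Pr[S_T < K] = N(−d₂) = N(0.23) = 0.5910

0.5910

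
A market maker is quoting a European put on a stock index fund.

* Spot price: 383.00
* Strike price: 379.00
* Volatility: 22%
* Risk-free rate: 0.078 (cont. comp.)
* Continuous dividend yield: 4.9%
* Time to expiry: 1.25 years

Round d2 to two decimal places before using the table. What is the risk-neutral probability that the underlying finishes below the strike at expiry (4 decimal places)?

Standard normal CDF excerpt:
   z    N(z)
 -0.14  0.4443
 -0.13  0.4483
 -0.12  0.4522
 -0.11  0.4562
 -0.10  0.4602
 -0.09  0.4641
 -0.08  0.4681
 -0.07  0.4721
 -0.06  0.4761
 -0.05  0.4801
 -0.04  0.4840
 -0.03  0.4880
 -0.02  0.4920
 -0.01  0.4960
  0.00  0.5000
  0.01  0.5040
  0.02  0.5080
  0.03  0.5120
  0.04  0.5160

T = 1.25;  σ√T = 0.2460
d₁ = [ln(383/379) + (0.078 − 0.049 + ½·0.22²)·1.25] / (σ√T) = (0.0105 + 0.0665) / 0.2460 = 0.3130 ⇒ 0.31
d₂ = 0.3130 − 0.2460 = 0.0671 ⇒ 0.07
Pr(exercise) under Q = N(−d₂) = N(-0.07) = 0.4721

0.4721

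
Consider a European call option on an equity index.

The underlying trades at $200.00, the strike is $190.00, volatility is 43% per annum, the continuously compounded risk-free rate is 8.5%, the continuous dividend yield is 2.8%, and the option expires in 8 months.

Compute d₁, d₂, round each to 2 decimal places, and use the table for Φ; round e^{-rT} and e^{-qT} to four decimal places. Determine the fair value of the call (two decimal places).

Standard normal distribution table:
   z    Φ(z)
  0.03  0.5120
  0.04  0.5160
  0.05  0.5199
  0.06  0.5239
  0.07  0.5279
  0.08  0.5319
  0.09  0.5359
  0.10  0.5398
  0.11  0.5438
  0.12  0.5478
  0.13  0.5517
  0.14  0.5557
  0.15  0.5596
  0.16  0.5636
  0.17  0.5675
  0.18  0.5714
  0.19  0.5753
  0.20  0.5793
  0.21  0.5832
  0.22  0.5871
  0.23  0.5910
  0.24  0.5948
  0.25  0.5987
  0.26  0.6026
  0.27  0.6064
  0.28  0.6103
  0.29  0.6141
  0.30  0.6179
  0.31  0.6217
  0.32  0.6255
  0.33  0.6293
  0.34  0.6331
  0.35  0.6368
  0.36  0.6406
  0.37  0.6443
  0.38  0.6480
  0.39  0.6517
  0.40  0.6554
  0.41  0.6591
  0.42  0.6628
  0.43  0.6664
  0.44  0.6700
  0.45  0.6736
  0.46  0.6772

σ√T = 0.43 × 0.8165 = 0.3511
d₁ = [ln(200/190) + (0.085 − 0.028 + ½·0.43²)·0.6667] / (σ√T) = (0.0513 + 0.0996) / 0.3511 = 0.4299 ⇒ 0.43
d₂ = 0.4299 − 0.3511 = 0.0788 ⇒ 0.08
e^(−qT) = e^(−0.028·0.6667) = 0.9815;  e^(−rT) = e^(−0.085·0.6667) = 0.9449
N(d₁) = N(0.43) = 0.6664;  N(d₂) = N(0.08) = 0.5319
C = 200·0.9815·0.6664 − 190·0.9449·0.5319 = 130.8143 − 95.4925 = 35.3218

$35.32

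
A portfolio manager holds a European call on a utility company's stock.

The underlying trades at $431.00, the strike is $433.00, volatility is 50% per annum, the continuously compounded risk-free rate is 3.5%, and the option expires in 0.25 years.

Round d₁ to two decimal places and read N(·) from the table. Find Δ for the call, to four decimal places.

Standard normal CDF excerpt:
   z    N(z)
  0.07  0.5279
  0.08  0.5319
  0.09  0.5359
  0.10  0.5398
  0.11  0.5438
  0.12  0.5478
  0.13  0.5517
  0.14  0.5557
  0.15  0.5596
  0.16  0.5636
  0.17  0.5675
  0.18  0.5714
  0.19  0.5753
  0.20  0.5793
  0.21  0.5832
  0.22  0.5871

0.5557

σ√T = 0.5 × 0.5000 = 0.2500
d₁ = [ln(431/433) + (0.035 + 0.5²/2)·0.25] / 0.2500 = [-0.0046 + 0.0400] / 0.2500 = 0.1415 ⇒ 0.14
N(d₁) = N(0.14) = 0.5557
Δ_call = N(d₁) = 0.5557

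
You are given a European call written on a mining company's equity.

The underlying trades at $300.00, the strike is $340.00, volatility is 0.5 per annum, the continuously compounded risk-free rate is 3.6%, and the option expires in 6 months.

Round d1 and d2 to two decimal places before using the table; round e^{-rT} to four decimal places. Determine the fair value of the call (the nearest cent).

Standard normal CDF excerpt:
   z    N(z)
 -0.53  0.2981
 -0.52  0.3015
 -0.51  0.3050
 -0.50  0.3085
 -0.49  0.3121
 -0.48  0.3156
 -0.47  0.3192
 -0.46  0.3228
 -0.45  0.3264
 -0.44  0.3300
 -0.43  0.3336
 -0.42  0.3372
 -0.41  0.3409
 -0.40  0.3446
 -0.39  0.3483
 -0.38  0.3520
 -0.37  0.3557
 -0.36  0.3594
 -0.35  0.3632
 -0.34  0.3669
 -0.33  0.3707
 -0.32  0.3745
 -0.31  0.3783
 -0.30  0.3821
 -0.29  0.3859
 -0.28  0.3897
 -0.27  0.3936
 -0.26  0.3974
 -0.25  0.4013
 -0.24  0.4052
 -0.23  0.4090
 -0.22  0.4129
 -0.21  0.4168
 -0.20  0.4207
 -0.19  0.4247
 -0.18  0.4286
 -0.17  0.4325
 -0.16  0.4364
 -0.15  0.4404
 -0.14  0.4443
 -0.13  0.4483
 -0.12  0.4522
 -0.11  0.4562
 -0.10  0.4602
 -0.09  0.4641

σ√T = 0.5 × 0.7071 = 0.3536
ln(S/K) + (r + σ²/2)T = ln(300/340) + (0.036 + 0.5²/2)·0.5 = -0.1252 + 0.0805 = -0.0447
d₁ = -0.0447 / 0.3536 = -0.1263 → -0.13
d₂ = d₁ − σ√T = -0.1263 − 0.3536 = -0.4799 → -0.48
exp(−rT) = exp(−0.036·0.5) = 0.9822
N(d₁) = N(-0.13) = 0.4483;  N(d₂) = N(-0.48) = 0.3156
C = 300·0.4483 − 340·0.9822·0.3156 = 134.4900 − 105.3940 = 29.0960

$29.10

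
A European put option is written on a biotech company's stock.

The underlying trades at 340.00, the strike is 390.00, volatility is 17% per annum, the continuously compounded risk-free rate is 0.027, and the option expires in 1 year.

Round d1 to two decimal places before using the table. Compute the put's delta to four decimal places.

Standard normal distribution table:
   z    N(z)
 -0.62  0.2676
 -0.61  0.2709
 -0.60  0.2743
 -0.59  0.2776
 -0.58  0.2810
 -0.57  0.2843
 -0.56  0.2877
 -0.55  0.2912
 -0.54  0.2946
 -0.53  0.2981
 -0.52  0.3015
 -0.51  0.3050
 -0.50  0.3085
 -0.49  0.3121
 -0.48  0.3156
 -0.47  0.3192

σ√T = 0.17·√1 = 0.1700
d₁ = [ln(340/390) + (0.027 + 0.17²/2)·1] / 0.1700 = [-0.1372 + 0.0415] / 0.1700 = -0.5632 → -0.56
N(d₁) = N(-0.56) = 0.2877
Δ_put = N(d₁) − 1 = 0.2877 − 1 = -0.7123

-0.7123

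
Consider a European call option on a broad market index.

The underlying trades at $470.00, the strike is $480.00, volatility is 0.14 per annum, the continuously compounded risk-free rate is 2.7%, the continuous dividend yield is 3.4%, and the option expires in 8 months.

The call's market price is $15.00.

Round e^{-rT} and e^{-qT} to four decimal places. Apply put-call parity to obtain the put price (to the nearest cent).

$26.98

e^(−qT) = e^(−0.034·0.6667) = 0.9776;  e^(−rT) = e^(−0.027·0.6667) = 0.9822
Put-call parity: C − P = S·e^(−qT) − K·e^(−rT) = 470·0.9776 − 480·0.9822 = 459.4720 − 471.4560 = -11.9840
P = C − (C − P) = 15.00 − (-11.9840) = 26.9840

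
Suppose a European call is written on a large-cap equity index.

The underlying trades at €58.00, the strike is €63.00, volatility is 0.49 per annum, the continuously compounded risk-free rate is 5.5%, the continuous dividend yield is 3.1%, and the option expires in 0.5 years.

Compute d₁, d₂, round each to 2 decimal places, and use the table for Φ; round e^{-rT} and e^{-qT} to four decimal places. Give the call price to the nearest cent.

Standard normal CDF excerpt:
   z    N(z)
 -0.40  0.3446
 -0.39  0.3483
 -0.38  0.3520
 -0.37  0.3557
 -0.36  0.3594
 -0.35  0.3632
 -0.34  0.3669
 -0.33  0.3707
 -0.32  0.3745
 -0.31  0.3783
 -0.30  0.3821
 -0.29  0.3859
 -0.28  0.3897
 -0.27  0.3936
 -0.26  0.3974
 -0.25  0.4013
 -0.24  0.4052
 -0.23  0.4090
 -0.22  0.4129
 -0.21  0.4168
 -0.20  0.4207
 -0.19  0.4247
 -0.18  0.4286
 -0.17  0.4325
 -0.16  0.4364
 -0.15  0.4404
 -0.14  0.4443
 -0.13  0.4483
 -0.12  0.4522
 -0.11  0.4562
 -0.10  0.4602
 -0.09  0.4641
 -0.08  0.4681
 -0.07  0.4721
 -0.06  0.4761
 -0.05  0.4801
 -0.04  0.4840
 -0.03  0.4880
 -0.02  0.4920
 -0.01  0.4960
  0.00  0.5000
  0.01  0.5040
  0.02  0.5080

€6.29

σ√T = 0.49·√0.5 = 0.3465
d₁ = [ln(58/63) + (0.055 − 0.031 + 0.49²/2)·0.5] / 0.3465 = [-0.0827 + 0.0720] / 0.3465 = -0.0308 → -0.03
d₂ = d₁ − σ√T = -0.0308 − 0.3465 = -0.3773 → -0.38
exp(−qT) = exp(−0.031·0.5) = 0.9846;  exp(−rT) = exp(−0.055·0.5) = 0.9729
C = 58·0.9846·N(-0.03) − 63·0.9729·N(-0.38) = 58·0.9846·0.4880 − 63·0.9729·0.3520 = 27.8681 − 21.5750 = 6.2931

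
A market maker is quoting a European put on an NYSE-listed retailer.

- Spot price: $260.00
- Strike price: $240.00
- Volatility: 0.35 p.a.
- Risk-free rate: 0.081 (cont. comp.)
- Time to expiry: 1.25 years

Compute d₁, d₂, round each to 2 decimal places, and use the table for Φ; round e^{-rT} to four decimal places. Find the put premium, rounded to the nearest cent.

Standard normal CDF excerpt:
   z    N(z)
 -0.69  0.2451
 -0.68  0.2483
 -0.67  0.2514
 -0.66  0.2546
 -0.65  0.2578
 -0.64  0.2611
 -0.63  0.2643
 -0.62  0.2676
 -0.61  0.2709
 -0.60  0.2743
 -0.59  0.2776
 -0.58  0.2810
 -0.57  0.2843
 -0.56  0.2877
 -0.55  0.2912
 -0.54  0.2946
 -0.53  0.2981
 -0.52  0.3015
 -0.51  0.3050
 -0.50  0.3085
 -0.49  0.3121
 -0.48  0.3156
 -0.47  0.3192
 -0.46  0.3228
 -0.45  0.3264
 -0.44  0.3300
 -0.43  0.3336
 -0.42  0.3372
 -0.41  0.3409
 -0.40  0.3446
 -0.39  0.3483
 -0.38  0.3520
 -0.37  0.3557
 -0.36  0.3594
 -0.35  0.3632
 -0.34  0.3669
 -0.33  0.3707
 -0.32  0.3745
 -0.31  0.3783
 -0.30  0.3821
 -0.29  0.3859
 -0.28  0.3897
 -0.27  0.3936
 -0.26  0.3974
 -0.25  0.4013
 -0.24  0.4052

T = 1.25;  σ√T = 0.3913
d₁ = [ln(260/240) + (0.081 + ½·0.35²)·1.25] / (σ√T) = (0.0800 + 0.1778) / 0.3913 = 0.6590 → 0.66
d₂ = 0.6590 − 0.3913 = 0.2676 → 0.27
exp(−rT) = exp(−0.081·1.25) = 0.9037
P = 240·0.9037·N(-0.27) − 260·N(-0.66) = 240·0.9037·0.3936 − 260·0.2546 = 85.3671 − 66.1960 = 19.1711

$19.17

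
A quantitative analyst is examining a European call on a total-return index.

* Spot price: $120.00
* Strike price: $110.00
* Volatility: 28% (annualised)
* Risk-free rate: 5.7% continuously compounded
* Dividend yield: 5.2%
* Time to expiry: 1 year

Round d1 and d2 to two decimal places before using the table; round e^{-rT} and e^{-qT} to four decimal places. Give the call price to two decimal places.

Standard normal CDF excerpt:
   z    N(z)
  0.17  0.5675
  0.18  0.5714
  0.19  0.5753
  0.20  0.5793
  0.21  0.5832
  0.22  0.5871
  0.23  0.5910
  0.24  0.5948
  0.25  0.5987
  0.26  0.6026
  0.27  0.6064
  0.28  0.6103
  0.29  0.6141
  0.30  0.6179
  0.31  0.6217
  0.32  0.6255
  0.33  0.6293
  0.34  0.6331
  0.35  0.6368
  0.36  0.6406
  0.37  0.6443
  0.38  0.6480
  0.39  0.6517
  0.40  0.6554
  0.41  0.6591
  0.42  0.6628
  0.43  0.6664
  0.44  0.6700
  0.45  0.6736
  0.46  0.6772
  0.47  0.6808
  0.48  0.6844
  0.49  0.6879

$17.78

σ√T = 0.28·√1 = 0.2800
ln(S/K) + (r − q + σ²/2)T = ln(120/110) + (0.057 − 0.052 + 0.28²/2)·1 = 0.0870 + 0.0442 = 0.1312
d₁ = 0.1312 / 0.2800 = 0.4686 which rounds to 0.47
d₂ = d₁ − σ√T = 0.4686 − 0.2800 = 0.1886 which rounds to 0.19
exp(−qT) = exp(−0.052·1) = 0.9493;  exp(−rT) = exp(−0.057·1) = 0.9446
N(d₁) = N(0.47) = 0.6808;  N(d₂) = N(0.19) = 0.5753
C = 120·0.9493·0.6808 − 110·0.9446·0.5753 = 77.5540 − 59.7771 = 17.7769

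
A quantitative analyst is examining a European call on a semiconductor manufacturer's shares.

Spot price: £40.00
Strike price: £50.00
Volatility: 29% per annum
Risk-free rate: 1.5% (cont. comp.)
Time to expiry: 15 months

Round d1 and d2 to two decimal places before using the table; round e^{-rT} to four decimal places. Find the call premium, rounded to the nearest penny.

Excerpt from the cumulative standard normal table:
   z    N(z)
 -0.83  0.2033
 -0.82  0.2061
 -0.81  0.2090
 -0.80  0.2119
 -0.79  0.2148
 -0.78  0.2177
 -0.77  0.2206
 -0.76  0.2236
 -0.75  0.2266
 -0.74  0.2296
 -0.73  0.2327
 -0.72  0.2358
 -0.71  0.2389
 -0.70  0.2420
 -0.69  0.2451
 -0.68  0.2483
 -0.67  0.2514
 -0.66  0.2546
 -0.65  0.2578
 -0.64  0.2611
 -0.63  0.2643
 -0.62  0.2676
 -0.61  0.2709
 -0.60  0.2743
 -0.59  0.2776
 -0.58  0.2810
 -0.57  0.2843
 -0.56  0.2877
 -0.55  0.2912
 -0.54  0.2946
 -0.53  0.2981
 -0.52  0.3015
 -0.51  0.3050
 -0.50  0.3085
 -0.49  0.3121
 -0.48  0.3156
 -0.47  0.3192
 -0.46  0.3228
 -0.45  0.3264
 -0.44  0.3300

T = 1.25;  σ√T = 0.3242
d₁ = [ln(40/50) + (0.015 + 0.29²/2)·1.25] / 0.3242 = [-0.2231 + 0.0713] / 0.3242 = -0.4683 ≈ -0.47
d₂ = d₁ − σ√T = -0.4683 − 0.3242 = -0.7925 ≈ -0.79
e^(−rT) = e^(−0.015·1.25) = 0.9814
C = 40·N(-0.47) − 50·0.9814·N(-0.79) = 40·0.3192 − 50·0.9814·0.2148 = 12.7680 − 10.5402 = 2.2278

£2.23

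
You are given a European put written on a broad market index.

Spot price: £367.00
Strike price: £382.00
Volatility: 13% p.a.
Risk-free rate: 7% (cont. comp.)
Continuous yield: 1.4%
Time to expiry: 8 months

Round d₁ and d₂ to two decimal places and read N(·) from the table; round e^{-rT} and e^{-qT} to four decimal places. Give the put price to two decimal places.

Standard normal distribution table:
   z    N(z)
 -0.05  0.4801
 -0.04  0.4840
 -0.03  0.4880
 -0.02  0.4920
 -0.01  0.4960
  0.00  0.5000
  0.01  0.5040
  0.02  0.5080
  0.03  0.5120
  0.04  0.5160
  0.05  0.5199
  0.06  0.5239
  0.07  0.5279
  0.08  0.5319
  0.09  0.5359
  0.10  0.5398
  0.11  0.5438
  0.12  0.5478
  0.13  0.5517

£16.49

σ√T = 0.13·√0.6667 = 0.1061
d₁ = [ln(367/382) + (0.07 − 0.014 + 0.13²/2)·0.6667] / 0.1061 = [-0.0401 + 0.0430] / 0.1061 = 0.0274 ⇒ 0.03
d₂ = d₁ − σ√T = 0.0274 − 0.1061 = -0.0787 ⇒ -0.08
exp(−qT) = exp(−0.014·0.6667) = 0.9907;  exp(−rT) = exp(−0.07·0.6667) = 0.9544
N(−d₂) = N(0.08) = 0.5319;  N(−d₁) = N(-0.03) = 0.4880
P = 382·0.9544·0.5319 − 367·0.9907·0.4880 = 193.9205 − 177.4304 = 16.4901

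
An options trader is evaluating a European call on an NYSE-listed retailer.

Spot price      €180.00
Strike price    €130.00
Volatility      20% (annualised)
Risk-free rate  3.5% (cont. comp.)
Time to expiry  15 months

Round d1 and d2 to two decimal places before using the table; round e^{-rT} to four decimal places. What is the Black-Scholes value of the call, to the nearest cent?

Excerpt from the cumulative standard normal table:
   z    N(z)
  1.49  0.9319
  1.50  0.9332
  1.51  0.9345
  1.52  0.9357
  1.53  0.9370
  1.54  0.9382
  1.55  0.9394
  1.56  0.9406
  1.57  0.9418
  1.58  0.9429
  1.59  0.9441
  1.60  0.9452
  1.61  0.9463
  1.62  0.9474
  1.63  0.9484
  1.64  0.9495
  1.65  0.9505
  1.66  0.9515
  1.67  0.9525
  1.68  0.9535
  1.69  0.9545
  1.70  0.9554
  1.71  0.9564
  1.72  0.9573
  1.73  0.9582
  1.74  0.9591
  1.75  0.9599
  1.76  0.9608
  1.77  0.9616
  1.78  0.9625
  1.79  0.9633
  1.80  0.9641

σ√T = 0.2 × 1.1180 = 0.2236
d₁ = [ln(180/130) + (0.035 + 0.2²/2)·1.25] / 0.2236 = [0.3254 + 0.0688] / 0.2236 = 1.7628 ⇒ 1.76
d₂ = d₁ − σ√T = 1.7628 − 0.2236 = 1.5392 ⇒ 1.54
e^(−rT) = e^(−0.035·1.25) = 0.9572
N(d₁) = N(1.76) = 0.9608;  N(d₂) = N(1.54) = 0.9382
C = 180·0.9608 − 130·0.9572·0.9382 = 172.9440 − 116.7459 = 56.1981

€56.20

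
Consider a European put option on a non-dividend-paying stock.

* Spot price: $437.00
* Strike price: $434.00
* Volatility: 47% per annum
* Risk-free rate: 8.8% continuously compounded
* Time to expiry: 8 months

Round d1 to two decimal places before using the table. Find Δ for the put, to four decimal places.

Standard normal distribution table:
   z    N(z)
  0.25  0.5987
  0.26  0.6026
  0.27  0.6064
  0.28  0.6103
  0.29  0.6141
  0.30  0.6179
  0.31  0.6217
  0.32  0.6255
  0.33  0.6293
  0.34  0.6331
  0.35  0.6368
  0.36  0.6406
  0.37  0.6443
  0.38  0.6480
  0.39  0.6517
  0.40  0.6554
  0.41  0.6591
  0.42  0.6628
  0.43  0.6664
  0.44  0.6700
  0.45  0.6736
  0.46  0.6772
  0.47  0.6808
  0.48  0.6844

σ√T = 0.47·√0.6667 = 0.3838
d₁ = [ln(437/434) + (0.088 + 0.47²/2)·0.6667] / 0.3838 = [0.0069 + 0.1323] / 0.3838 = 0.3627 which rounds to 0.36
N(d₁) = N(0.36) = 0.6406
Δ_put = N(d₁) − 1 = 0.6406 − 1 = -0.3594

-0.3594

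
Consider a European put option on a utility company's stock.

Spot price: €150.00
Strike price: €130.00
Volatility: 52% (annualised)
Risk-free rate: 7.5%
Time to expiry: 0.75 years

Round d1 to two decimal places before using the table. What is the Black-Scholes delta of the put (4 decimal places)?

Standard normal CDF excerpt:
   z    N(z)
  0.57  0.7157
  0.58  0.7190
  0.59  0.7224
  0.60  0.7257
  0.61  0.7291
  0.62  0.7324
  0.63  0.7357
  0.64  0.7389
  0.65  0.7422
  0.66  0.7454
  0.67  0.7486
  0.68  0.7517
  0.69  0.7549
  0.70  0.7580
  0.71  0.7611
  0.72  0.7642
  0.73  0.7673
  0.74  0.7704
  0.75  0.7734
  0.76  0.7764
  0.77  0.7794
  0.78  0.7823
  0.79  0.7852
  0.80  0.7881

σ√T = 0.52 × 0.8660 = 0.4503
ln(S/K) + (r + σ²/2)T = ln(150/130) + (0.075 + 0.52²/2)·0.75 = 0.1431 + 0.1577 = 0.3008
d₁ = 0.3008 / 0.4503 = 0.6678 which rounds to 0.67
N(d₁) = N(0.67) = 0.7486
Δ_put = N(d₁) − 1 = 0.7486 − 1 = -0.2514

-0.2514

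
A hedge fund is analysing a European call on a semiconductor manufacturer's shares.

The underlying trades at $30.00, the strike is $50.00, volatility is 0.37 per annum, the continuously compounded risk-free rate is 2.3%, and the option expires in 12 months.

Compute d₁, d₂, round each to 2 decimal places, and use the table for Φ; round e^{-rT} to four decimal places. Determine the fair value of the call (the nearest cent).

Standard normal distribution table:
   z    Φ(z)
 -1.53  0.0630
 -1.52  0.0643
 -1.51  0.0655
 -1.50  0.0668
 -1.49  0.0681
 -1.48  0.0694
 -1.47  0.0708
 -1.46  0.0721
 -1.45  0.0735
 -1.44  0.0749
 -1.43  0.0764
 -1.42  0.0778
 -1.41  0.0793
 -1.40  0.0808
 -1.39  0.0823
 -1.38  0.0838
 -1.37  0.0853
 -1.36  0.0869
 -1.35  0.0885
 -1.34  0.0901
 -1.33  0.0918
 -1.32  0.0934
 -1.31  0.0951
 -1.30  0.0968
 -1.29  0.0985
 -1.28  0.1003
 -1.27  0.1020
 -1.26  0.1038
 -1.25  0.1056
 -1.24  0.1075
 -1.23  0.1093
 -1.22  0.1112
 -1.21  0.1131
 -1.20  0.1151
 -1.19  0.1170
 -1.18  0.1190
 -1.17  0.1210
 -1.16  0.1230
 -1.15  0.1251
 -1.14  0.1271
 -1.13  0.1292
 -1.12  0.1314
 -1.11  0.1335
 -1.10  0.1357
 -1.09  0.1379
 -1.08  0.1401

σ√T = 0.37 × 1.0000 = 0.3700
ln(S/K) + (r + σ²/2)T = ln(30/50) + (0.023 + 0.37²/2)·1 = -0.5108 + 0.0915 = -0.4194
d₁ = -0.4194 / 0.3700 = -1.1334 which rounds to -1.13
d₂ = d₁ − σ√T = -1.1334 − 0.3700 = -1.5034 which rounds to -1.50
e^(−rT) = e^(−0.023·1) = 0.9773
N(d₁) = N(-1.13) = 0.1292;  N(d₂) = N(-1.50) = 0.0668
C = 30·0.1292 − 50·0.9773·0.0668 = 3.8760 − 3.2642 = 0.6118

$0.61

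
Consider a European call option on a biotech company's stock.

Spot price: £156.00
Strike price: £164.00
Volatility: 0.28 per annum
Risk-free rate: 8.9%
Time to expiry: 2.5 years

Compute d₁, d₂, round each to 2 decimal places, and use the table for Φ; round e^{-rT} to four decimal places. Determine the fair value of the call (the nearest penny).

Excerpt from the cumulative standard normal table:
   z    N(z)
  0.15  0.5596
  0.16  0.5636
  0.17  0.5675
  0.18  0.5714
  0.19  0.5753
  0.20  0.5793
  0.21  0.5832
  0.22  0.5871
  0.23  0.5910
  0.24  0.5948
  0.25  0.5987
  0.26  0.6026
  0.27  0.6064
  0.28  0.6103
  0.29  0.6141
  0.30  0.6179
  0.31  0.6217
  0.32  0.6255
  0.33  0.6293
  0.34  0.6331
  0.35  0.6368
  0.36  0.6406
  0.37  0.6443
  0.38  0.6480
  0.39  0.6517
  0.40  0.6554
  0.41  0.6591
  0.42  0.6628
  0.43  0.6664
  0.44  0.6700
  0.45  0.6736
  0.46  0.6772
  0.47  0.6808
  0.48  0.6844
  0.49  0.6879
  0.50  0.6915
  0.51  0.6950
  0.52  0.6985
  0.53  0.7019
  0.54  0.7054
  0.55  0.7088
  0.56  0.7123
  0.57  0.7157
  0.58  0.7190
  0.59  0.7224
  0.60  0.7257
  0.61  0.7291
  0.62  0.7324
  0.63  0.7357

σ√T = 0.28·√2.5 = 0.4427
ln(S/K) + (r + σ²/2)T = ln(156/164) + (0.089 + 0.28²/2)·2.5 = -0.0500 + 0.3205 = 0.2705
d₁ = 0.2705 / 0.4427 = 0.6110 which rounds to 0.61
d₂ = d₁ − σ√T = 0.6110 − 0.4427 = 0.1683 which rounds to 0.17
e^(−rT) = e^(−0.089·2.5) = 0.8005
N(d₁) = N(0.61) = 0.7291;  N(d₂) = N(0.17) = 0.5675
C = 156·0.7291 − 164·0.8005·0.5675 = 113.7396 − 74.5025 = 39.2371

£39.24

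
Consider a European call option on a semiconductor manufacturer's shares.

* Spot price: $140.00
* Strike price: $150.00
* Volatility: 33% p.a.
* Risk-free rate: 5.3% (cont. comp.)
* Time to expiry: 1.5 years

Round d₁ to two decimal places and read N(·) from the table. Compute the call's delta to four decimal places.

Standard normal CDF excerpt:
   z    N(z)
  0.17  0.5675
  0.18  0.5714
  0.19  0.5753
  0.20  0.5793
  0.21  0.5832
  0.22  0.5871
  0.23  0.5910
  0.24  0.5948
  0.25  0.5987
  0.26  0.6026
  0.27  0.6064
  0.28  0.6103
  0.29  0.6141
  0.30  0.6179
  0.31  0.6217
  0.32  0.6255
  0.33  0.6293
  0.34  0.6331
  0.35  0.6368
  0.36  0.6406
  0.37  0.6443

T = 1.5;  σ√T = 0.4042
d₁ = [ln(140/150) + (0.053 + 0.33²/2)·1.5] / 0.4042 = [-0.0690 + 0.1612] / 0.4042 = 0.2281 ≈ 0.23
N(d₁) = N(0.23) = 0.5910
Δ_call = N(d₁) = 0.5910

0.5910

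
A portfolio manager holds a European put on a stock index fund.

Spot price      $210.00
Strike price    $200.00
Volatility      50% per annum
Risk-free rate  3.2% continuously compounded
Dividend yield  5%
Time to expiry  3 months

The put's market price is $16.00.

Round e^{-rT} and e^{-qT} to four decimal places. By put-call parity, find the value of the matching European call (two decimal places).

e^(−qT) = e^(−0.05·0.25) = 0.9876;  e^(−rT) = e^(−0.032·0.25) = 0.9920
Put-call parity: C − P = S·e^(−qT) − K·e^(−rT) = 210·0.9876 − 200·0.9920 = 207.3960 − 198.4000 = 8.9960
C = P + (C − P) = 16.00 + (8.9960) = 24.9960

$25.00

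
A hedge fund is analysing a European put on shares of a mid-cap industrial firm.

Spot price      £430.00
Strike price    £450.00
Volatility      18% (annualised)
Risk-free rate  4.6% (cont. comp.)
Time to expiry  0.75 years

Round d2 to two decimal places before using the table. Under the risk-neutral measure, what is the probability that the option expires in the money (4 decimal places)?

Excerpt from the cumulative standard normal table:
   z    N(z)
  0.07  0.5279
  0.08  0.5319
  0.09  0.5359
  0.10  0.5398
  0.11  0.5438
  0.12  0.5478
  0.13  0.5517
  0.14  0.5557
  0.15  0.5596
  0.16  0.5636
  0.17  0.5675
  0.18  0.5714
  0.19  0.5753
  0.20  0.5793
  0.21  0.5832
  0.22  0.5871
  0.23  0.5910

0.5596

σ√T = 0.18 × 0.8660 = 0.1559
d₁ = [ln(430/450) + (0.046 + 0.18²/2)·0.75] / 0.1559 = [-0.0455 + 0.0466] / 0.1559 = 0.0076 → 0.01
d₂ = d₁ − σ√T = 0.0076 − 0.1559 = -0.1483 → -0.15
Pr(exercise) under Q = N(−d₂) = N(0.15) = 0.5596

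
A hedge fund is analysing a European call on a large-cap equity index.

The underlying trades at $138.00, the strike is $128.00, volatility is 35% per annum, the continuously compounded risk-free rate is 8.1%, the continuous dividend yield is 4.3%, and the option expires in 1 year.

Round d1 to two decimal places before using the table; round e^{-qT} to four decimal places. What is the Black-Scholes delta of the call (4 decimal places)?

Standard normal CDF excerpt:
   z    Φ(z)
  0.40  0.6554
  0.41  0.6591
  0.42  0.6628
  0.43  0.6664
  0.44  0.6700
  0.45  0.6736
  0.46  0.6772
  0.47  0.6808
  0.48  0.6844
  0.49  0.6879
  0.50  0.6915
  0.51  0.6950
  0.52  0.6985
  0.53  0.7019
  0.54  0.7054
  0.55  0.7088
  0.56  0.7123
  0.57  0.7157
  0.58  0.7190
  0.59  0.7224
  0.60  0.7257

σ√T = 0.35·√1 = 0.3500
d₁ = [ln(138/128) + (0.081 − 0.043 + 0.35²/2)·1] / 0.3500 = [0.0752 + 0.0993] / 0.3500 = 0.4985 → 0.50
N(d₁) = N(0.50) = 0.6915
Δ_call = exp(−qT)·N(d₁) = 0.9579·0.6915 = 0.6624

0.6624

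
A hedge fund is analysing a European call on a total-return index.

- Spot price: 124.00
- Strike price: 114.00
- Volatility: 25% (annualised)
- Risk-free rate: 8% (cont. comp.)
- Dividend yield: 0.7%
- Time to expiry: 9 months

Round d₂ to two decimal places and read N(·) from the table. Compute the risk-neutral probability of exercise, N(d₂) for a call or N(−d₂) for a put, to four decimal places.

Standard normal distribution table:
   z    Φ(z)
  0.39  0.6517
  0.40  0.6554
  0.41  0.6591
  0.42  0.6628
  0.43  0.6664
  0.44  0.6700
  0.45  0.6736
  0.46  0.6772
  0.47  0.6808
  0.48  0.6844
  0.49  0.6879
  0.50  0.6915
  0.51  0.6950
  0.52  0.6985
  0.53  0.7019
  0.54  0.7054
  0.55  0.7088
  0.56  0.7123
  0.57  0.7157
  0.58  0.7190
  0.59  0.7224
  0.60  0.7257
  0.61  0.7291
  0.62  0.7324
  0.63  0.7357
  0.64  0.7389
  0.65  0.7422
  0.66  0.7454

T = 0.75;  σ√T = 0.2165
d₁ = [ln(124/114) + (0.08 − 0.007 + 0.25²/2)·0.75] / 0.2165 = [0.0841 + 0.0782] / 0.2165 = 0.7495 ≈ 0.75
d₂ = d₁ − σ√T = 0.7495 − 0.2165 = 0.5330 ≈ 0.53
Pr(exercise) under Q = N(d₂) = 0.7019

0.7019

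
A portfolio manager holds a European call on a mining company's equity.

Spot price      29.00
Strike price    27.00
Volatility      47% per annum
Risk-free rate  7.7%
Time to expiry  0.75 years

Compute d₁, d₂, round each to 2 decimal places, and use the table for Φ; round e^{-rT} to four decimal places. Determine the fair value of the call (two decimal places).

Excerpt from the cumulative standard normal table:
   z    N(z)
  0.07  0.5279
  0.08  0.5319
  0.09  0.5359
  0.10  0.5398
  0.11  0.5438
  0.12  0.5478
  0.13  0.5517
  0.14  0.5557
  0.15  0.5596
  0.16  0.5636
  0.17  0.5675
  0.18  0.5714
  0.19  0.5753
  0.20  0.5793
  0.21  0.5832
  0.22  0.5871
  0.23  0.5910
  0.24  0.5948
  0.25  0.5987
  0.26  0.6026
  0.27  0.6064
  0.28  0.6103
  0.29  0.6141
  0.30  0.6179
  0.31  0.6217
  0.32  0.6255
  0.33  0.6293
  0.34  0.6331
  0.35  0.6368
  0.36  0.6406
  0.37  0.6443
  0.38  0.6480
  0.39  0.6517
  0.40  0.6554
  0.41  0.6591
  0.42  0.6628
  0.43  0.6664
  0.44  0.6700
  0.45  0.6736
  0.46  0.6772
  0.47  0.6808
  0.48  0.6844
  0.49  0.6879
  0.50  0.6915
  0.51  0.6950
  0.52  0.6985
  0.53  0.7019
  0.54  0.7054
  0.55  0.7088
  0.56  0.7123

σ√T = 0.47 × 0.8660 = 0.4070
d₁ = [ln(29/27) + (0.077 + 0.47²/2)·0.75] / 0.4070 = [0.0715 + 0.1406] / 0.4070 = 0.5210 ⇒ 0.52
d₂ = d₁ − σ√T = 0.5210 − 0.4070 = 0.1139 ⇒ 0.11
e^(−rT) = e^(−0.077·0.75) = 0.9439
N(d₁) = N(0.52) = 0.6985;  N(d₂) = N(0.11) = 0.5438
C = 29·0.6985 − 27·0.9439·0.5438 = 20.2565 − 13.8589 = 6.3976

6.40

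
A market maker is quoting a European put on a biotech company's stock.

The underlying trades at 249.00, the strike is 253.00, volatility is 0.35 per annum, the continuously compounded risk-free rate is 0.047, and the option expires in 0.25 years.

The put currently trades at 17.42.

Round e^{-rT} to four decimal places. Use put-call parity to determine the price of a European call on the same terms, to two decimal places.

e^(−rT) = e^(−0.047·0.25) = 0.9883
Put-call parity: C − P = S − K·e^(−rT) = 249 − 253·0.9883 = 249 − 250.0399 = -1.0399
C = P + (C − P) = 17.42 + (-1.0399) = 16.3801

16.38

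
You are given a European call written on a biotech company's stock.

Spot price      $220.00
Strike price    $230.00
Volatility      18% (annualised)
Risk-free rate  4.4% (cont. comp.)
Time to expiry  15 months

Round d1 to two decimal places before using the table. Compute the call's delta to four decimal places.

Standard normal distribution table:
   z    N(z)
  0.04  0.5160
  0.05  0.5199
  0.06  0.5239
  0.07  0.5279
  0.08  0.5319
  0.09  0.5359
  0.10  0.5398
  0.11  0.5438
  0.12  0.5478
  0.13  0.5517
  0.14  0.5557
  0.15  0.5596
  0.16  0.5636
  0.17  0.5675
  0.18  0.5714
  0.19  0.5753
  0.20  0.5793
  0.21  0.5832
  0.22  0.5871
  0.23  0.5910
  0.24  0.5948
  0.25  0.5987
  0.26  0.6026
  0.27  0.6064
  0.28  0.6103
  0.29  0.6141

0.5596

T = 1.25;  σ√T = 0.2012
ln(S/K) + (r + σ²/2)T = ln(220/230) + (0.044 + 0.18²/2)·1.25 = -0.0445 + 0.0752 = 0.0308
d₁ = 0.0308 / 0.2012 = 0.1530 ≈ 0.15
N(d₁) = N(0.15) = 0.5596
Δ_call = N(d₁) = 0.5596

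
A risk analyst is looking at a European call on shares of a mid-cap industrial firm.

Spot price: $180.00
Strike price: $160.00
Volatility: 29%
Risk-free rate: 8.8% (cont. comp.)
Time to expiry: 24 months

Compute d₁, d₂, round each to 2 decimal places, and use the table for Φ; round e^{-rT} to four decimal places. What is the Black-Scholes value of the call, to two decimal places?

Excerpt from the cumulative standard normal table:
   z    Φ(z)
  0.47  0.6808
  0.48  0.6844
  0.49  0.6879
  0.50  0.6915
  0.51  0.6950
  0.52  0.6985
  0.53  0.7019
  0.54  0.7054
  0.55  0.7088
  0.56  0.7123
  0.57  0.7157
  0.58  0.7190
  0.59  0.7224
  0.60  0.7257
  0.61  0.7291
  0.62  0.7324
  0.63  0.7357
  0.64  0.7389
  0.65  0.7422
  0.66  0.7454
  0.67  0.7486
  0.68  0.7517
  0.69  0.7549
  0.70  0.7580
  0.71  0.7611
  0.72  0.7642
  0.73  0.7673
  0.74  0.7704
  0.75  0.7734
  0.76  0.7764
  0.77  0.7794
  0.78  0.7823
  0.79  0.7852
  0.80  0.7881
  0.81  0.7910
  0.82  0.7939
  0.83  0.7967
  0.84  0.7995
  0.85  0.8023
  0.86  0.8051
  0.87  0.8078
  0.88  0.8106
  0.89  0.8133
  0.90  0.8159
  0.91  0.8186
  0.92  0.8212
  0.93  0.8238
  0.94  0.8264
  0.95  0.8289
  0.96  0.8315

$54.56

T = 2;  σ√T = 0.4101
ln(S/K) + (r + σ²/2)T = ln(180/160) + (0.088 + 0.29²/2)·2 = 0.1178 + 0.2601 = 0.3779
d₁ = 0.3779 / 0.4101 = 0.9214 → 0.92
d₂ = d₁ − σ√T = 0.9214 − 0.4101 = 0.5113 → 0.51
e^(−rT) = e^(−0.088·2) = 0.8386
C = 180·N(0.92) − 160·0.8386·N(0.51) = 180·0.8212 − 160·0.8386·0.6950 = 147.8160 − 93.2523 = 54.5637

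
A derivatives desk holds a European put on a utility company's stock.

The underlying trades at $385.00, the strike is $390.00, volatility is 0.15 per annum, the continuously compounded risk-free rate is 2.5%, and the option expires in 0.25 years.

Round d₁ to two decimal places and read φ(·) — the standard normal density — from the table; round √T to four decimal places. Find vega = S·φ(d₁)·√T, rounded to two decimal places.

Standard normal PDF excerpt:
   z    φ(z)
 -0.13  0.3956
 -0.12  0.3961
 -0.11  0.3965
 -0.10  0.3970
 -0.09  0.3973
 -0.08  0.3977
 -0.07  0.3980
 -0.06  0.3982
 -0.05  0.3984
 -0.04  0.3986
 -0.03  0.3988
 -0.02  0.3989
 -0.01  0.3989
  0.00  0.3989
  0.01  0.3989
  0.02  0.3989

76.69

σ√T = 0.15·√0.25 = 0.0750
d₁ = [ln(385/390) + (0.025 + 0.15²/2)·0.25] / 0.0750 = [-0.0129 + 0.0091] / 0.0750 = -0.0512 ⇒ -0.05
√T = √0.25 = 0.5000
φ(d₁) = φ(-0.05) = 0.3984
vega = S·φ(d₁)·√T = 385·0.3984·0.5000 = 76.6920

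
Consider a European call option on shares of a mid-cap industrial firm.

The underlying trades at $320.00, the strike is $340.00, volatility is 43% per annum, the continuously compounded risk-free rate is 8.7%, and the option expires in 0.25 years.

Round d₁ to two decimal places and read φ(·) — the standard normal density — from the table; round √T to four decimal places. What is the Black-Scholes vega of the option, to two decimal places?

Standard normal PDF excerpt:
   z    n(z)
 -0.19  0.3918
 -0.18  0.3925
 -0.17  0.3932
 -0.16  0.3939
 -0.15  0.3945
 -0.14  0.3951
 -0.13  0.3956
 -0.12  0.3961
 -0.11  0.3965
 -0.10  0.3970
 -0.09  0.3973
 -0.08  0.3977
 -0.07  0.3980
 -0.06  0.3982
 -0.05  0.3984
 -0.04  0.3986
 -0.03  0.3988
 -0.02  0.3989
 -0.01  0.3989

63.68

T = 0.25;  σ√T = 0.2150
d₁ = [ln(320/340) + (0.087 + 0.43²/2)·0.25] / 0.2150 = [-0.0606 + 0.0449] / 0.2150 = -0.0733 ⇒ -0.07
√T = √0.25 = 0.5000
φ(d₁) = φ(-0.07) = 0.3980
vega = S·φ(d₁)·√T = 320·0.3980·0.5000 = 63.6800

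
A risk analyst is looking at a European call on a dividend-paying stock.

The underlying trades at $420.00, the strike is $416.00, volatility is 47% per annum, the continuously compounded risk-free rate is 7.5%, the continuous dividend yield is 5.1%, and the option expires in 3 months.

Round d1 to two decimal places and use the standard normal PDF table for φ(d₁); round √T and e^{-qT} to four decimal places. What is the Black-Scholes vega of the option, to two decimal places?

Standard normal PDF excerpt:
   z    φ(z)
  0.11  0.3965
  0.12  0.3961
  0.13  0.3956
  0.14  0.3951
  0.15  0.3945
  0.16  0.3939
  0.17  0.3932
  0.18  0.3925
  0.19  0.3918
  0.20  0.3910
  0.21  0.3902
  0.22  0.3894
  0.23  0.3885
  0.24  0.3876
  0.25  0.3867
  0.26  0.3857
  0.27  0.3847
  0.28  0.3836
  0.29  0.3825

σ√T = 0.47·√0.25 = 0.2350
d₁ = [ln(420/416) + (0.075 − 0.051 + 0.47²/2)·0.25] / 0.2350 = [0.0096 + 0.0336] / 0.2350 = 0.1838 which rounds to 0.18
√T = √0.25 = 0.5000
φ(d₁) = φ(0.18) = 0.3925
e^(−qT) = e^(−0.051·0.25) = 0.9873
vega = S·e^(−qT)·φ(d₁)·√T = 420·0.9873·0.3925·0.5000 = 81.3782

81.38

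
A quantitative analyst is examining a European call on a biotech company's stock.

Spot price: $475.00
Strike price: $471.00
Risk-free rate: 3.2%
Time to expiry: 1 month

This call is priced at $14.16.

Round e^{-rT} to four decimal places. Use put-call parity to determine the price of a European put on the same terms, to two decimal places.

$8.89

e^(−rT) = e^(−0.032·0.08333) = 0.9973
Put-call parity: C − P = S − K·e^(−rT) = 475 − 471·0.9973 = 475 − 469.7283 = 5.2717
P = C − (C − P) = 14.16 − (5.2717) = 8.8883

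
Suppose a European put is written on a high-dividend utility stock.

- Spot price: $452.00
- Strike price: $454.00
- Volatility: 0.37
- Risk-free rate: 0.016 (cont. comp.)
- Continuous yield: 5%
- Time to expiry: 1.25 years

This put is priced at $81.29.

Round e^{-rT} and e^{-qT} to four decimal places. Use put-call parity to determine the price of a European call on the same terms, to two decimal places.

e^(−qT) = e^(−0.05·1.25) = 0.9394;  e^(−rT) = e^(−0.016·1.25) = 0.9802
Put-call parity: C − P = S·e^(−qT) − K·e^(−rT) = 452·0.9394 − 454·0.9802 = 424.6088 − 445.0108 = -20.4020
C = P + (C − P) = 81.29 + (-20.4020) = 60.8880

$60.89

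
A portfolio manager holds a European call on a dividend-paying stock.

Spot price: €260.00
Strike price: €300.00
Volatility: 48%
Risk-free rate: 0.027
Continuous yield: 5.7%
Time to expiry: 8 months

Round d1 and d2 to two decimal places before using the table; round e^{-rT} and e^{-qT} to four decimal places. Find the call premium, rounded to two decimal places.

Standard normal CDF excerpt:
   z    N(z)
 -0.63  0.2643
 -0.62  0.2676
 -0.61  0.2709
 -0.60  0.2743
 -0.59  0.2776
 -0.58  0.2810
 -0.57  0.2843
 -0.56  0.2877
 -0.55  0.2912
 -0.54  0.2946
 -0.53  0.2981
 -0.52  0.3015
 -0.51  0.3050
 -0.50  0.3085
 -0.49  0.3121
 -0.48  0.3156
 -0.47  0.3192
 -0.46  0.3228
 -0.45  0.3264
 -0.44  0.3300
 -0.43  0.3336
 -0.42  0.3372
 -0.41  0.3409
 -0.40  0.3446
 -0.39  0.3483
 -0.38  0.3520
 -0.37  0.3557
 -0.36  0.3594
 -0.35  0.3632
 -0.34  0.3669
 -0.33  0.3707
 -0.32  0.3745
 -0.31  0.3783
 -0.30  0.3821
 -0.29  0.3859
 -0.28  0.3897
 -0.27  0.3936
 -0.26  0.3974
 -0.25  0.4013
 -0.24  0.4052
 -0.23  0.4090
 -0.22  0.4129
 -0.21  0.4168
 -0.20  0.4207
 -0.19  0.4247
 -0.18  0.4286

€23.53

σ√T = 0.48·√0.6667 = 0.3919
d₁ = [ln(260/300) + (0.027 − 0.057 + ½·0.48²)·0.6667] / (σ√T) = (-0.1431 + 0.0568) / 0.3919 = -0.2202 ⇒ -0.22
d₂ = -0.2202 − 0.3919 = -0.6121 ⇒ -0.61
exp(−qT) = exp(−0.057·0.6667) = 0.9627;  exp(−rT) = exp(−0.027·0.6667) = 0.9822
N(d₁) = N(-0.22) = 0.4129;  N(d₂) = N(-0.61) = 0.2709
C = 260·0.9627·0.4129 − 300·0.9822·0.2709 = 103.3497 − 79.8234 = 23.5263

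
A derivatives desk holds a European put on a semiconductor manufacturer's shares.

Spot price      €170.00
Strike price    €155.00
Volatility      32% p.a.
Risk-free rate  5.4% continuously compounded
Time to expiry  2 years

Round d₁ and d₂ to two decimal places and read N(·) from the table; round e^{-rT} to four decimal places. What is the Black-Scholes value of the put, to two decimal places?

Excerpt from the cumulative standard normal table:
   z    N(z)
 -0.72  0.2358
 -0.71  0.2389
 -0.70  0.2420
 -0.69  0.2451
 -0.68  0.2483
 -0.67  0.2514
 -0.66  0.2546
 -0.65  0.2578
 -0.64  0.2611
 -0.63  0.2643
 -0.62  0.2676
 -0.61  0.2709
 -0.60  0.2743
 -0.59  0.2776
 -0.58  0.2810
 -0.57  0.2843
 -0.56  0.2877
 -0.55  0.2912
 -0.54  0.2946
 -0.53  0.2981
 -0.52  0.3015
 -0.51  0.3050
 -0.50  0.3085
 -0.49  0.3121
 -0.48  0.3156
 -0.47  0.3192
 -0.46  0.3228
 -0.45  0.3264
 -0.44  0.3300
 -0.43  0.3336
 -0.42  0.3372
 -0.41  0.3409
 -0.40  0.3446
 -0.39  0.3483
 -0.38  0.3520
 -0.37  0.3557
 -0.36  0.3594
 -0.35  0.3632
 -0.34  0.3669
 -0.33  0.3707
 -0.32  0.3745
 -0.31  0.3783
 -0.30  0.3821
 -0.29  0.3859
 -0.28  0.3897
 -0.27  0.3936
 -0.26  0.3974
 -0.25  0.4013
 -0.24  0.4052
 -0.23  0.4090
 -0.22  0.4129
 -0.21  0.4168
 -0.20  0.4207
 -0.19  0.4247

T = 2;  σ√T = 0.4525
ln(S/K) + (r + σ²/2)T = ln(170/155) + (0.054 + 0.32²/2)·2 = 0.0924 + 0.2104 = 0.3028
d₁ = 0.3028 / 0.4525 = 0.6690 ≈ 0.67
d₂ = d₁ − σ√T = 0.6690 − 0.4525 = 0.2165 ≈ 0.22
e^(−rT) = e^(−0.054·2) = 0.8976
N(−d₂) = N(-0.22) = 0.4129;  N(−d₁) = N(-0.67) = 0.2514
P = 155·0.8976·0.4129 − 170·0.2514 = 57.4460 − 42.7380 = 14.7080

€14.71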